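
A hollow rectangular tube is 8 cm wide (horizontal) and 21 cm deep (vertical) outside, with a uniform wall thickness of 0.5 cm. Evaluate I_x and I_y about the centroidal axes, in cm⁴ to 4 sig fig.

I_x ≈ 1507 cm⁴, I_y ≈ 324.3 cm⁴

Treat the section as a set of non-overlapping primitives; coordinates are from the bounding-box lower-left.
Outer rectangle: 8 × 21, A = 168 cm², y = 10.5 cm, Ī = 6 174 cm⁴.
Inner void (subtracted): 7 × 20, A = 140 cm², y = 10.5 cm, Ī = 4666.67 cm⁴.
By symmetry the centroid is at mid-height, ȳ = 10.5 cm.
All pieces are centred on the centroidal x-axis, so I = ΣĪ (holes subtracted) = 1507.33 cm⁴.
Repeating about the centroidal y-axis gives I_y = 324.333 cm⁴.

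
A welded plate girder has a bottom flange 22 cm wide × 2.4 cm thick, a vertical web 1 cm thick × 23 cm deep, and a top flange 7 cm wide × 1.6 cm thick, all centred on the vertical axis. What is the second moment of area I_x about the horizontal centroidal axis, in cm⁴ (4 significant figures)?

I_x ≈ 7989 cm⁴

Break the section into simple shapes (no overlaps), measuring from the bottom-left corner of the bounding box.
Bottom plate: 22 × 2.4, A = 52.8 cm², y = 1.2 cm, Ī = 25.344 cm⁴.
Web plate: 1 × 23, A = 23 cm², y = 13.9 cm, Ī = 1013.92 cm⁴.
Top plate: 7 × 1.6, A = 11.2 cm², y = 26.2 cm, Ī = 2.38933 cm⁴.
Centroid: ȳ = ΣA·y / ΣA = 7.77586 cm.
Transfer each piece to the horizontal centroidal axis using Ī + A·d² with d = y − 7.77586:
  bottom plate: d = -6.57586 cm → contributes +2308.52 cm⁴
  web plate: d = 6.12414 cm → contributes +1876.53 cm⁴
  top plate: d = 18.4241 cm → contributes +3804.22 cm⁴
Total I = 7989.27 cm⁴.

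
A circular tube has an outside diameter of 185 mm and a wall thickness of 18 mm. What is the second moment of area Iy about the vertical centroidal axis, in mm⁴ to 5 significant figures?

Treat the section as a set of non-overlapping primitives; coordinates are from the bounding-box lower-left.
Outer circle: ⌀185, A = 26880.25 mm², x = 92.5 mm, Ī = 57 498 539 mm⁴.
Bore (subtracted): ⌀149, A = 17436.62 mm², x = 92.5 mm, Ī = 24 194 406 mm⁴.
By symmetry the centroid is at mid-width, x̄ = 92.5 mm.
All pieces are centred on the vertical centroidal axis, so I = ΣĪ (holes subtracted) = 33 304 133 mm⁴.

Iy ≈ 3.3304 × 10⁷ mm⁴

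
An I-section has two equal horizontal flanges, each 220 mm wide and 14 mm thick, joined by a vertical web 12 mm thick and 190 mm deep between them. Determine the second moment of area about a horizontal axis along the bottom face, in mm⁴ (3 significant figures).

I_base ≈ 1.71 × 10⁸ mm⁴

Break the section into simple shapes (no overlaps), measuring from the bottom-left corner of the bounding box.
Bottom flange: 220 × 14, A = 3 080 mm², y = 7 mm, Ī = 50 307 mm⁴.
Web: 12 × 190, A = 2 280 mm², y = 109 mm, Ī = 6 859 000 mm⁴.
Top flange: 220 × 14, A = 3 080 mm², y = 211 mm, Ī = 50 307 mm⁴.
Transfer each piece to a horizontal axis along the bottom face using Ī + A·d² with d = y − 0:
  bottom flange: d = 7 mm → contributes +201 227 mm⁴
  web: d = 109 mm → contributes +33 947 680 mm⁴
  top flange: d = 211 mm → contributes +137 174 987 mm⁴
Total I = 171 323 893 mm⁴.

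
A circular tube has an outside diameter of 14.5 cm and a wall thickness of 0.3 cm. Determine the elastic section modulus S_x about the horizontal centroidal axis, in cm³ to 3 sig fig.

Treat the section as a set of non-overlapping primitives; coordinates are from the bounding-box lower-left.
Outer circle: ⌀14.5, A = 165.13 cm², y = 7.25 cm, Ī = 2169.9 cm⁴.
Bore (subtracted): ⌀13.9, A = 151.75 cm², y = 7.25 cm, Ī = 1832.4 cm⁴.
By symmetry the centroid is at mid-height, ȳ = 7.25 cm.
All pieces are centred on the horizontal centroidal axis, so I = ΣĪ (holes subtracted) = 337.47 cm⁴.
Extreme fibre distance c = 7.25 cm; S = I/c = 46.548 cm³.

S_x ≈ 46.5 cm³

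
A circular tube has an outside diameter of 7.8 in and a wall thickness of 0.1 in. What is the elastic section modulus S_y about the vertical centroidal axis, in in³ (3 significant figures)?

S_y ≈ 4.60 in³

Break the section into simple shapes (no overlaps), measuring from the bottom-left corner of the bounding box.
Outer circle: ⌀7.8, A = 47.784 in², x = 3.9 in, Ī = 181.7 in⁴.
Bore (subtracted): ⌀7.6, A = 45.365 in², x = 3.9 in, Ī = 163.77 in⁴.
By symmetry the centroid is at mid-width, x̄ = 3.9 in.
All pieces are centred on the vertical centroidal axis, so I = ΣĪ (holes subtracted) = 17.931 in⁴.
Extreme fibre distance c = 3.9 in; S = I/c = 4.5977 in³.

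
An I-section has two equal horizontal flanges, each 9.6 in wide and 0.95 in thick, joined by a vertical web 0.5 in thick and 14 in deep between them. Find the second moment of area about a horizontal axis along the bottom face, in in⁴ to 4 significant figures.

I_base ≈ 2730 in⁴

Decompose the section into non-overlapping parts with the origin at the bottom-left of its bounding rectangle.
Bottom flange: 9.6 × 0.95, A = 9.12 in², y = 0.475 in, Ī = 0.6859 in⁴.
Web: 0.5 × 14, A = 7 in², y = 7.95 in, Ī = 114.333 in⁴.
Top flange: 9.6 × 0.95, A = 9.12 in², y = 15.425 in, Ī = 0.6859 in⁴.
Transfer each piece to the bottom edge using Ī + A·d² with d = y − 0:
  bottom flange: d = 0.475 in → contributes +2.7436 in⁴
  web: d = 7.95 in → contributes +556.751 in⁴
  top flange: d = 15.425 in → contributes +2170.61 in⁴
Total I = 2730.11 in⁴.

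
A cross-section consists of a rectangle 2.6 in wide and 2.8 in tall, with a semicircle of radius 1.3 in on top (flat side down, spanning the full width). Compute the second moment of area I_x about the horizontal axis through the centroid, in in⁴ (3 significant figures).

I_x ≈ 12.5 in⁴

Split into non-overlapping primitives; take the origin at the lower-left of the bounding box.
Rectangular body: 2.6 × 2.8, A = 7.28 in², y = 1.4 in, Ī = 4.7563 in⁴.
Semicircular cap: semicircle r = 1.3, A = 2.6546 in², y = 3.3517 in, Ī = 0.31348 in⁴.
Centroid: ȳ = ΣA·y / ΣA = 1.9215 in.
Transfer each piece to the horizontal axis through the centroid using Ī + A·d² with d = y − 1.9215:
  rectangular body: d = -0.52153 in → contributes +6.7363 in⁴
  semicircular cap: d = 1.4302 in → contributes +5.7436 in⁴
Total I = 12.48 in⁴.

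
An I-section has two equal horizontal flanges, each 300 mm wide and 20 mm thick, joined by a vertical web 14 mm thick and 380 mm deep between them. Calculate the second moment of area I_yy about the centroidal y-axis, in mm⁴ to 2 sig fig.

I_yy ≈ 9.0 × 10⁷ mm⁴

Decompose the section into non-overlapping parts with the origin at the bottom-left of its bounding rectangle.
Bottom flange: 300 × 20, A = 6 000 mm², x = 150 mm, Ī = 45 000 000 mm⁴.
Web: 14 × 380, A = 5 320 mm², x = 150 mm, Ī = 86 893 mm⁴.
Top flange: 300 × 20, A = 6 000 mm², x = 150 mm, Ī = 45 000 000 mm⁴.
By symmetry the centroid is at mid-width, x̄ = 150 mm.
All pieces are centred on the centroidal y-axis, so I = ΣĪ = 90 086 893 mm⁴.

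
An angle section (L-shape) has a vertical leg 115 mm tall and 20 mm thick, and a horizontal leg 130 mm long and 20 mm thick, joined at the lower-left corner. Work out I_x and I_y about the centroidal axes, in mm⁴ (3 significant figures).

Treat the section as a set of non-overlapping primitives; coordinates are from the bounding-box lower-left.
Vertical leg: 20 × 115, A = 2 300 mm², y = 57.5 mm, Ī = 2 534 792 mm⁴.
Horizontal leg (remainder): 110 × 20, A = 2 200 mm², y = 10 mm, Ī = 73 333 mm⁴.
Centroid: ȳ = ΣA·y / ΣA = 34.278 mm.
Transfer each piece to the centroidal x-axis using Ī + A·d² with d = y − 34.278:
  vertical leg: d = 23.222 mm → contributes +3 775 116 mm⁴
  horizontal leg (remainder): d = -24.278 mm → contributes +1 370 036 mm⁴
Total I = 5 145 153 mm⁴.
For the y-axis: x̄ = 41.778 mm.
Repeating about the centroidal y-axis gives I_y = 7 045 778 mm⁴.

I_x ≈ 5.15 × 10⁶ mm⁴, I_y ≈ 7.05 × 10⁶ mm⁴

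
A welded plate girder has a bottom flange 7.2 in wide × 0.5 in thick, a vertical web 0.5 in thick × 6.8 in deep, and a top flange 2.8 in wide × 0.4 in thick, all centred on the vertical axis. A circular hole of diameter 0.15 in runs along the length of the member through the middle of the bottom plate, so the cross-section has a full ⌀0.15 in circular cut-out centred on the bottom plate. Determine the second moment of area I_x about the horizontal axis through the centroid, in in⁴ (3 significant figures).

I_x ≈ 65.3 in⁴

Split into non-overlapping primitives; take the origin at the lower-left of the bounding box.
Bottom plate: 7.2 × 0.5, A = 3.6 in², y = 0.25 in, Ī = 0.075 in⁴.
Web plate: 0.5 × 6.8, A = 3.4 in², y = 3.9 in, Ī = 13.101 in⁴.
Top plate: 2.8 × 0.4, A = 1.12 in², y = 7.5 in, Ī = 0.014933 in⁴.
Hole (subtracted): ⌀0.15, A = 0.017671 in², y = 0.25 in, Ī = 0.00002485 in⁴.
Centroid: ȳ = ΣA·y / ΣA = 2.7838 in.
Transfer each piece to the horizontal axis through the centroid using Ī + A·d² with d = y − 2.7838:
  bottom plate: d = -2.5338 in → contributes +23.188 in⁴
  web plate: d = 1.1162 in → contributes +17.337 in⁴
  top plate: d = 4.7162 in → contributes +24.926 in⁴
  hole: d = -2.5338 in → contributes −0.11348 in⁴
Total I = 65.338 in⁴.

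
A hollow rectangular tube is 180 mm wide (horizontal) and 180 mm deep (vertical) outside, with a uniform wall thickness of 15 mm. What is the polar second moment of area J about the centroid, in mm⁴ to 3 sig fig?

Break the section into simple shapes (no overlaps), measuring from the bottom-left corner of the bounding box.
Outer rectangle: 180 × 180, A = 32 400 mm², y = 90 mm, Ī = 87 480 000 mm⁴.
Inner void (subtracted): 150 × 150, A = 22 500 mm², y = 90 mm, Ī = 42 187 500 mm⁴.
By symmetry the centroid is at mid-height, ȳ = 90 mm.
All pieces are centred on the centroidal x-axis, so I = ΣĪ (holes subtracted) = 45 292 500 mm⁴.
Repeating about the centroidal y-axis gives I_y = 45 292 500 mm⁴.
Polar second moment: J = I_x + I_y = 90 585 000 mm⁴.

J ≈ 9.06 × 10⁷ mm⁴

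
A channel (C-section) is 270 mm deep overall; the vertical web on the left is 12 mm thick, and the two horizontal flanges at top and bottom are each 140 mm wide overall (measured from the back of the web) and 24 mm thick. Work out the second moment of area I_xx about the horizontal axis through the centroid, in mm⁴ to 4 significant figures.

Break the section into simple shapes (no overlaps), measuring from the bottom-left corner of the bounding box.
Web: 12 × 270, A = 3 240 mm², y = 135 mm, Ī = 19 683 000 mm⁴.
Top flange (beyond web): 128 × 24, A = 3 072 mm², y = 258 mm, Ī = 147 456 mm⁴.
Bottom flange (beyond web): 128 × 24, A = 3 072 mm², y = 12 mm, Ī = 147 456 mm⁴.
By symmetry the centroid is at mid-height, ȳ = 135 mm.
Transfer each piece to the horizontal axis through the centroid using Ī + A·d² with d = y − 135:
  web: d = 0 mm → contributes +19 683 000 mm⁴
  top flange (beyond web): d = 123 mm → contributes +46 623 744 mm⁴
  bottom flange (beyond web): d = -123 mm → contributes +46 623 744 mm⁴
Total I = 112 930 488 mm⁴.

I_xx ≈ 1.129 × 10⁸ mm⁴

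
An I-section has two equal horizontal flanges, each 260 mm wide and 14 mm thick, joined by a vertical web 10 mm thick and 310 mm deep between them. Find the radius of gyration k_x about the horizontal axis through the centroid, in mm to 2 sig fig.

Treat the section as a set of non-overlapping primitives; coordinates are from the bounding-box lower-left.
Bottom flange: 260 × 14, A = 3 640 mm², y = 7 mm, Ī = 59 453 mm⁴.
Web: 10 × 310, A = 3 100 mm², y = 169 mm, Ī = 24 825 833 mm⁴.
Top flange: 260 × 14, A = 3 640 mm², y = 331 mm, Ī = 59 453 mm⁴.
By symmetry the centroid is at mid-height, ȳ = 169 mm.
Transfer each piece to the horizontal axis through the centroid using Ī + A·d² with d = y − 169:
  bottom flange: d = -162 mm → contributes +95 587 613 mm⁴
  web: d = 0 mm → contributes +24 825 833 mm⁴
  top flange: d = 162 mm → contributes +95 587 613 mm⁴
Total I = 216 001 060 mm⁴.
Radius of gyration: k = √(I/A) = √(216 001 060 / 10 380) = 144.3 mm.

k_x ≈ 140 mm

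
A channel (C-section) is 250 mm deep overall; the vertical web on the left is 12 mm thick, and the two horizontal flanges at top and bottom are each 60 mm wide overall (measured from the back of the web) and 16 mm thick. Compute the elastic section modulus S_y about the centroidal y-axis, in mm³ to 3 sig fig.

Decompose the section into non-overlapping parts with the origin at the bottom-left of its bounding rectangle.
Web: 12 × 250, A = 3 000 mm², x = 6 mm, Ī = 36 000 mm⁴.
Top flange (beyond web): 48 × 16, A = 768 mm², x = 36 mm, Ī = 147 456 mm⁴.
Bottom flange (beyond web): 48 × 16, A = 768 mm², x = 36 mm, Ī = 147 456 mm⁴.
Centroid: x̄ = ΣA·x / ΣA = 16.159 mm.
Transfer each piece to the centroidal y-axis using Ī + A·d² with d = x − 16.159:
  web: d = -10.159 mm → contributes +345 599 mm⁴
  top flange (beyond web): d = 19.841 mm → contributes +449 799 mm⁴
  bottom flange (beyond web): d = 19.841 mm → contributes +449 799 mm⁴
Total I = 1 245 198 mm⁴.
Extreme fibre distance c = 43.841 mm; S = I/c = 28 402 mm³.

S_y ≈ 2.84 × 10⁴ mm³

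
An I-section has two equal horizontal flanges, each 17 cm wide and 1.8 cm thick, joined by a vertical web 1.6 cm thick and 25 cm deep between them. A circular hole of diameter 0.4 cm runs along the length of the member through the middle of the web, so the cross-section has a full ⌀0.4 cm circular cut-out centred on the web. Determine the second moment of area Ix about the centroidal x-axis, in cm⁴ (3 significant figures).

Ix ≈ 1.31 × 10⁴ cm⁴

Break the section into simple shapes (no overlaps), measuring from the bottom-left corner of the bounding box.
Bottom flange: 17 × 1.8, A = 30.6 cm², y = 0.9 cm, Ī = 8.262 cm⁴.
Web: 1.6 × 25, A = 40 cm², y = 14.3 cm, Ī = 2083.3 cm⁴.
Top flange: 17 × 1.8, A = 30.6 cm², y = 27.7 cm, Ī = 8.262 cm⁴.
Hole (subtracted): ⌀0.4, A = 0.12566 cm², y = 14.3 cm, Ī = 0.0012566 cm⁴.
By symmetry the centroid is at mid-height, ȳ = 14.3 cm.
Transfer each piece to the centroidal x-axis using Ī + A·d² with d = y − 14.3:
  bottom flange: d = -13.4 cm → contributes +5502.8 cm⁴
  web: d = 0 cm → contributes +2083.3 cm⁴
  top flange: d = 13.4 cm → contributes +5502.8 cm⁴
  hole: d = 0 cm → contributes −0.0012566 cm⁴
Total I = 13 089 cm⁴.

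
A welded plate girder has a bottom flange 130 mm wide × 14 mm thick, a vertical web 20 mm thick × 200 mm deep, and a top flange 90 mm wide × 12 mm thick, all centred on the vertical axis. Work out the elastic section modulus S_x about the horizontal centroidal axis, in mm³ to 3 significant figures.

Treat the section as a set of non-overlapping primitives; coordinates are from the bounding-box lower-left.
Bottom plate: 130 × 14, A = 1 820 mm², y = 7 mm, Ī = 29 727 mm⁴.
Web plate: 20 × 200, A = 4 000 mm², y = 114 mm, Ī = 13 333 333 mm⁴.
Top plate: 90 × 12, A = 1 080 mm², y = 220 mm, Ī = 12 960 mm⁴.
Centroid: ȳ = ΣA·y / ΣA = 102.37 mm.
Transfer each piece to the horizontal centroidal axis using Ī + A·d² with d = y − 102.37:
  bottom plate: d = -95.368 mm → contributes +16 582 768 mm⁴
  web plate: d = 11.632 mm → contributes +13 874 536 mm⁴
  top plate: d = 117.63 mm → contributes +14 957 201 mm⁴
Total I = 45 414 505 mm⁴.
Extreme fibre distance c = 123.63 mm; S = I/c = 367 337 mm³.

S_x ≈ 3.67 × 10⁵ mm³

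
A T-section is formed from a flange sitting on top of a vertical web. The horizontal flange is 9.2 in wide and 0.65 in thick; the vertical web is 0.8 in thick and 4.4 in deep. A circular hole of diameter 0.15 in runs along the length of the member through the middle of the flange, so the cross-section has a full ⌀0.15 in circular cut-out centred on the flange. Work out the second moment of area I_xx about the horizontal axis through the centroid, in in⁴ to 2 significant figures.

Break the section into simple shapes (no overlaps), measuring from the bottom-left corner of the bounding box.
Flange: 9.2 × 0.65, A = 5.98 in², y = 4.725 in, Ī = 0.2105 in⁴.
Web: 0.8 × 4.4, A = 3.52 in², y = 2.2 in, Ī = 5.679 in⁴.
Hole (subtracted): ⌀0.15, A = 0.01767 in², y = 4.725 in, Ī = 0.00002485 in⁴.
Centroid: ȳ = ΣA·y / ΣA = 3.788 in.
Transfer each piece to the horizontal axis through the centroid using Ī + A·d² with d = y − 3.788:
  flange: d = 0.9373 in → contributes +5.464 in⁴
  web: d = -1.588 in → contributes +14.55 in⁴
  hole: d = 0.9373 in → contributes −0.01555 in⁴
Total I = 20 in⁴.

I_xx ≈ 20 in⁴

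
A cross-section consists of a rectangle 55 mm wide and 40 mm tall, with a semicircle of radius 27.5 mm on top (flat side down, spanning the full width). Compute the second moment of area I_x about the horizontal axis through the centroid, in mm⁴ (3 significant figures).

Decompose the section into non-overlapping parts with the origin at the bottom-left of its bounding rectangle.
Rectangular body: 55 × 40, A = 2 200 mm², y = 20 mm, Ī = 293 333 mm⁴.
Semicircular cap: semicircle r = 27.5, A = 1187.9 mm², y = 51.671 mm, Ī = 62 772 mm⁴.
Centroid: ȳ = ΣA·y / ΣA = 31.105 mm.
Transfer each piece to the horizontal axis through the centroid using Ī + A·d² with d = y − 31.105:
  rectangular body: d = -11.105 mm → contributes +564 641 mm⁴
  semicircular cap: d = 20.566 mm → contributes +565 229 mm⁴
Total I = 1 129 870 mm⁴.

I_x ≈ 1.13 × 10⁶ mm⁴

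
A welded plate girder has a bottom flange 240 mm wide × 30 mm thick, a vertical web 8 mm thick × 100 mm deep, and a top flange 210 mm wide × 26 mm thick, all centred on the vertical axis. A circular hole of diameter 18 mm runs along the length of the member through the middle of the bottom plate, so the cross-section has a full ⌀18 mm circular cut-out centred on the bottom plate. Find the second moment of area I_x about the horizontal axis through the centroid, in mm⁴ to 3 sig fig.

Treat the section as a set of non-overlapping primitives; coordinates are from the bounding-box lower-left.
Bottom plate: 240 × 30, A = 7 200 mm², y = 15 mm, Ī = 540 000 mm⁴.
Web plate: 8 × 100, A = 800 mm², y = 80 mm, Ī = 666 667 mm⁴.
Top plate: 210 × 26, A = 5 460 mm², y = 143 mm, Ī = 307 580 mm⁴.
Hole (subtracted): ⌀18, A = 254.47 mm², y = 15 mm, Ī = 5 153 mm⁴.
Centroid: ȳ = ΣA·y / ΣA = 71.861 mm.
Transfer each piece to the horizontal axis through the centroid using Ī + A·d² with d = y − 71.861:
  bottom plate: d = -56.861 mm → contributes +23 818 867 mm⁴
  web plate: d = 8.139 mm → contributes +719 661 mm⁴
  top plate: d = 71.139 mm → contributes +27 939 297 mm⁴
  hole: d = -56.861 mm → contributes −827 896 mm⁴
Total I = 51 649 929 mm⁴.

I_x ≈ 5.16 × 10⁷ mm⁴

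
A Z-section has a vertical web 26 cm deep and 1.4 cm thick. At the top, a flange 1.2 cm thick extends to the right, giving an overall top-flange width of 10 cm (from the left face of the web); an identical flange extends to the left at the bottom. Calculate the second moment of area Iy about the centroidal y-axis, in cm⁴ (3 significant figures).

Break the section into simple shapes (no overlaps), measuring from the bottom-left corner of the bounding box.
Web: 1.4 × 26, A = 36.4 cm², x = 9.3 cm, Ī = 5.9453 cm⁴.
Top flange (beyond web): 8.6 × 1.2, A = 10.32 cm², x = 14.3 cm, Ī = 63.606 cm⁴.
Bottom flange (beyond web): 8.6 × 1.2, A = 10.32 cm², x = 4.3 cm, Ī = 63.606 cm⁴.
Centroid: x̄ = ΣA·x / ΣA = 9.3 cm.
Transfer each piece to the centroidal y-axis using Ī + A·d² with d = x − 9.3:
  web: d = 0 cm → contributes +5.9453 cm⁴
  top flange (beyond web): d = 5 cm → contributes +321.61 cm⁴
  bottom flange (beyond web): d = -5 cm → contributes +321.61 cm⁴
Total I = 649.16 cm⁴.

Iy ≈ 649 cm⁴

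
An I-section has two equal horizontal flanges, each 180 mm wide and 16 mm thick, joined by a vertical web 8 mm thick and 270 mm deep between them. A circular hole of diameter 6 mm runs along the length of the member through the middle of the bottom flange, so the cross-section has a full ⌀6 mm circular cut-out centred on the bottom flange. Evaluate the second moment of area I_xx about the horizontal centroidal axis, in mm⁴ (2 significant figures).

I_xx ≈ 1.3 × 10⁸ mm⁴

Break the section into simple shapes (no overlaps), measuring from the bottom-left corner of the bounding box.
Bottom flange: 180 × 16, A = 2 880 mm², y = 8 mm, Ī = 61 440 mm⁴.
Web: 8 × 270, A = 2 160 mm², y = 151 mm, Ī = 13 122 000 mm⁴.
Top flange: 180 × 16, A = 2 880 mm², y = 294 mm, Ī = 61 440 mm⁴.
Hole (subtracted): ⌀6, A = 28.27 mm², y = 8 mm, Ī = 63.62 mm⁴.
Centroid: ȳ = ΣA·y / ΣA = 151.5 mm.
Transfer each piece to the horizontal centroidal axis using Ī + A·d² with d = y − 151.5:
  bottom flange: d = -143.5 mm → contributes +59 377 318 mm⁴
  web: d = -0.5123 mm → contributes +13 122 567 mm⁴
  top flange: d = 142.5 mm → contributes +58 533 314 mm⁴
  hole: d = -143.5 mm → contributes −582 396 mm⁴
Total I = 130 450 803 mm⁴.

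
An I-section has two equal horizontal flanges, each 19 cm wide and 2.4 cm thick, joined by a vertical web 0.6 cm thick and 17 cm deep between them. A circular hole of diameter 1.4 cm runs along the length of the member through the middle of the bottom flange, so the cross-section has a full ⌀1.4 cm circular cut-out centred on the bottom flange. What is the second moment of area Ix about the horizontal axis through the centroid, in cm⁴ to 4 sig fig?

Ix ≈ 8723 cm⁴

Decompose the section into non-overlapping parts with the origin at the bottom-left of its bounding rectangle.
Bottom flange: 19 × 2.4, A = 45.6 cm², y = 1.2 cm, Ī = 21.888 cm⁴.
Web: 0.6 × 17, A = 10.2 cm², y = 10.9 cm, Ī = 245.65 cm⁴.
Top flange: 19 × 2.4, A = 45.6 cm², y = 20.6 cm, Ī = 21.888 cm⁴.
Hole (subtracted): ⌀1.4, A = 1.53938 cm², y = 1.2 cm, Ī = 0.188574 cm⁴.
Centroid: ȳ = ΣA·y / ΣA = 11.0495 cm.
Transfer each piece to the horizontal axis through the centroid using Ī + A·d² with d = y − 11.0495:
  bottom flange: d = -9.84953 cm → contributes +4445.69 cm⁴
  web: d = -0.149528 cm → contributes +245.878 cm⁴
  top flange: d = 9.55047 cm → contributes +4181.13 cm⁴
  hole: d = -9.84953 cm → contributes −149.529 cm⁴
Total I = 8723.17 cm⁴.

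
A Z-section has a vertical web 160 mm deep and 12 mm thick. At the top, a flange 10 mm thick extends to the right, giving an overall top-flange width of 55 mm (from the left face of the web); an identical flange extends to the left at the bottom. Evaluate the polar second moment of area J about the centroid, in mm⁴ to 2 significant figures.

Break the section into simple shapes (no overlaps), measuring from the bottom-left corner of the bounding box.
Web: 12 × 160, A = 1 920 mm², y = 80 mm, Ī = 4 096 000 mm⁴.
Top flange (beyond web): 43 × 10, A = 430 mm², y = 155 mm, Ī = 3 583 mm⁴.
Bottom flange (beyond web): 43 × 10, A = 430 mm², y = 5 mm, Ī = 3 583 mm⁴.
Centroid: ȳ = ΣA·y / ΣA = 80 mm.
Transfer each piece to the centroidal x-axis using Ī + A·d² with d = y − 80:
  web: d = 0 mm → contributes +4 096 000 mm⁴
  top flange (beyond web): d = 75 mm → contributes +2 422 333 mm⁴
  bottom flange (beyond web): d = -75 mm → contributes +2 422 333 mm⁴
Total I = 8 940 667 mm⁴.
For the y-axis: x̄ = 49 mm.
Repeating about the centroidal y-axis gives I_y = 805 927 mm⁴.
Polar second moment: J = I_x + I_y = 9 746 593 mm⁴.

J ≈ 9.7 × 10⁶ mm⁴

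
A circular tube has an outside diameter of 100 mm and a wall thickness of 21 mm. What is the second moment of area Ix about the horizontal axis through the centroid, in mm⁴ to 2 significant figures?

Ix ≈ 4.4 × 10⁶ mm⁴

Decompose the section into non-overlapping parts with the origin at the bottom-left of its bounding rectangle.
Outer circle: ⌀100, A = 7 854 mm², y = 50 mm, Ī = 4 908 739 mm⁴.
Bore (subtracted): ⌀58, A = 2 642 mm², y = 50 mm, Ī = 555 497 mm⁴.
By symmetry the centroid is at mid-height, ȳ = 50 mm.
All pieces are centred on the horizontal axis through the centroid, so I = ΣĪ (holes subtracted) = 4 353 241 mm⁴.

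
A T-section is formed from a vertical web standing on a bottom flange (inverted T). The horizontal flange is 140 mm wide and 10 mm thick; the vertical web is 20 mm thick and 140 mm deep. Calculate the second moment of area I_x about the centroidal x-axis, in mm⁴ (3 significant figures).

Split into non-overlapping primitives; take the origin at the lower-left of the bounding box.
Flange: 140 × 10, A = 1 400 mm², y = 5 mm, Ī = 11 667 mm⁴.
Web: 20 × 140, A = 2 800 mm², y = 80 mm, Ī = 4 573 333 mm⁴.
Centroid: ȳ = ΣA·y / ΣA = 55 mm.
Transfer each piece to the centroidal x-axis using Ī + A·d² with d = y − 55:
  flange: d = -50 mm → contributes +3 511 667 mm⁴
  web: d = 25 mm → contributes +6 323 333 mm⁴
Total I = 9 835 000 mm⁴.

I_x ≈ 9.84 × 10⁶ mm⁴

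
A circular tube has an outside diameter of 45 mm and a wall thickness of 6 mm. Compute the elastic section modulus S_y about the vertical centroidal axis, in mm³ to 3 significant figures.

Treat the section as a set of non-overlapping primitives; coordinates are from the bounding-box lower-left.
Outer circle: ⌀45, A = 1590.4 mm², x = 22.5 mm, Ī = 201 289 mm⁴.
Bore (subtracted): ⌀33, A = 855.3 mm², x = 22.5 mm, Ī = 58 214 mm⁴.
By symmetry the centroid is at mid-width, x̄ = 22.5 mm.
All pieces are centred on the vertical centroidal axis, so I = ΣĪ (holes subtracted) = 143 075 mm⁴.
Extreme fibre distance c = 22.5 mm; S = I/c = 6358.9 mm³.

S_y ≈ 6360 mm³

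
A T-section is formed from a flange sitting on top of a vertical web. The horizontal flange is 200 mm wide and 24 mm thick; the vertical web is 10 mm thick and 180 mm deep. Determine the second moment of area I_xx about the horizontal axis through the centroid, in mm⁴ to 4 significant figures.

I_xx ≈ 1.871 × 10⁷ mm⁴

Decompose the section into non-overlapping parts with the origin at the bottom-left of its bounding rectangle.
Flange: 200 × 24, A = 4 800 mm², y = 192 mm, Ī = 230 400 mm⁴.
Web: 10 × 180, A = 1 800 mm², y = 90 mm, Ī = 4 860 000 mm⁴.
Centroid: ȳ = ΣA·y / ΣA = 164.182 mm.
Transfer each piece to the horizontal axis through the centroid using Ī + A·d² with d = y − 164.182:
  flange: d = 27.8182 mm → contributes +3 944 886 mm⁴
  web: d = -74.1818 mm → contributes +14 765 296 mm⁴
Total I = 18 710 182 mm⁴.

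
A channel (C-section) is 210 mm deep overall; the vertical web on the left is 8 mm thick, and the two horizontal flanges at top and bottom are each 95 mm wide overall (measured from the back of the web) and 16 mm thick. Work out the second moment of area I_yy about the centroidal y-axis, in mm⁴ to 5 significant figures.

I_yy ≈ 4.1289 × 10⁶ mm⁴

Break the section into simple shapes (no overlaps), measuring from the bottom-left corner of the bounding box.
Web: 8 × 210, A = 1 680 mm², x = 4 mm, Ī = 8 960 mm⁴.
Top flange (beyond web): 87 × 16, A = 1 392 mm², x = 51.5 mm, Ī = 878 004 mm⁴.
Bottom flange (beyond web): 87 × 16, A = 1 392 mm², x = 51.5 mm, Ī = 878 004 mm⁴.
Centroid: x̄ = ΣA·x / ΣA = 33.62366 mm.
Transfer each piece to the centroidal y-axis using Ī + A·d² with d = x − 33.62366:
  web: d = -29.62366 mm → contributes +1 483 262 mm⁴
  top flange (beyond web): d = 17.87634 mm → contributes +1 322 837 mm⁴
  bottom flange (beyond web): d = 17.87634 mm → contributes +1 322 837 mm⁴
Total I = 4 128 936 mm⁴.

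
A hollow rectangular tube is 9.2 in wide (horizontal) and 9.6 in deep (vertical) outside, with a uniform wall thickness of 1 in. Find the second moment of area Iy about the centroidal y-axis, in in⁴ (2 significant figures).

Treat the section as a set of non-overlapping primitives; coordinates are from the bounding-box lower-left.
Outer rectangle: 9.2 × 9.6, A = 88.32 in², x = 4.6 in, Ī = 623 in⁴.
Inner void (subtracted): 7.2 × 7.6, A = 54.72 in², x = 4.6 in, Ī = 236.4 in⁴.
By symmetry the centroid is at mid-width, x̄ = 4.6 in.
All pieces are centred on the centroidal y-axis, so I = ΣĪ (holes subtracted) = 386.6 in⁴.

Iy ≈ 390 in⁴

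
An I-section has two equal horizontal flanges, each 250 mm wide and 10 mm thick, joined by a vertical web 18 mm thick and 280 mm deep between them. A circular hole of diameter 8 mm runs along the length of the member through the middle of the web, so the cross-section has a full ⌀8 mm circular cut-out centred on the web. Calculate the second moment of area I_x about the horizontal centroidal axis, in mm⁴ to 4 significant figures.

I_x ≈ 1.381 × 10⁸ mm⁴

Split into non-overlapping primitives; take the origin at the lower-left of the bounding box.
Bottom flange: 250 × 10, A = 2 500 mm², y = 5 mm, Ī = 20833.3 mm⁴.
Web: 18 × 280, A = 5 040 mm², y = 150 mm, Ī = 32 928 000 mm⁴.
Top flange: 250 × 10, A = 2 500 mm², y = 295 mm, Ī = 20833.3 mm⁴.
Hole (subtracted): ⌀8, A = 50.2655 mm², y = 150 mm, Ī = 201.062 mm⁴.
By symmetry the centroid is at mid-height, ȳ = 150 mm.
Transfer each piece to the horizontal centroidal axis using Ī + A·d² with d = y − 150:
  bottom flange: d = -145 mm → contributes +52 583 333 mm⁴
  web: d = 0 mm → contributes +32 928 000 mm⁴
  top flange: d = 145 mm → contributes +52 583 333 mm⁴
  hole: d = 0 mm → contributes −201.062 mm⁴
Total I = 138 094 466 mm⁴.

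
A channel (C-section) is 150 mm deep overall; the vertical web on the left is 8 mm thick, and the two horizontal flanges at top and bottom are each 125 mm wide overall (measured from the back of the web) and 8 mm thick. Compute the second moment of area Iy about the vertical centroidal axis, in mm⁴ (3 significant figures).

Iy ≈ 5.00 × 10⁶ mm⁴

Treat the section as a set of non-overlapping primitives; coordinates are from the bounding-box lower-left.
Web: 8 × 150, A = 1 200 mm², x = 4 mm, Ī = 6 400 mm⁴.
Top flange (beyond web): 117 × 8, A = 936 mm², x = 66.5 mm, Ī = 1 067 742 mm⁴.
Bottom flange (beyond web): 117 × 8, A = 936 mm², x = 66.5 mm, Ī = 1 067 742 mm⁴.
Centroid: x̄ = ΣA·x / ΣA = 42.086 mm.
Transfer each piece to the vertical centroidal axis using Ī + A·d² with d = x − 42.086:
  web: d = -38.086 mm → contributes +1 747 046 mm⁴
  top flange (beyond web): d = 24.414 mm → contributes +1 625 641 mm⁴
  bottom flange (beyond web): d = 24.414 mm → contributes +1 625 641 mm⁴
Total I = 4 998 329 mm⁴.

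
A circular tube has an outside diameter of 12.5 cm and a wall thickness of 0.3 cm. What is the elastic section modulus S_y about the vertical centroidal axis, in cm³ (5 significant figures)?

S_y ≈ 34.249 cm³

Treat the section as a set of non-overlapping primitives; coordinates are from the bounding-box lower-left.
Outer circle: ⌀12.5, A = 122.7185 cm², x = 6.25 cm, Ī = 1198.422 cm⁴.
Bore (subtracted): ⌀11.9, A = 111.2202 cm², x = 6.25 cm, Ī = 984.3686 cm⁴.
By symmetry the centroid is at mid-width, x̄ = 6.25 cm.
All pieces are centred on the vertical centroidal axis, so I = ΣĪ (holes subtracted) = 214.0539 cm⁴.
Extreme fibre distance c = 6.25 cm; S = I/c = 34.24863 cm³.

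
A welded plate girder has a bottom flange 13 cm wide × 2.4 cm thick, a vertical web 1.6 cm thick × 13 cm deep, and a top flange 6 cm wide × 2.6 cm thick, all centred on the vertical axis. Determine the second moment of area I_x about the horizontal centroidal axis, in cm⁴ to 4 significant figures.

I_x ≈ 2908 cm⁴

Split into non-overlapping primitives; take the origin at the lower-left of the bounding box.
Bottom plate: 13 × 2.4, A = 31.2 cm², y = 1.2 cm, Ī = 14.976 cm⁴.
Web plate: 1.6 × 13, A = 20.8 cm², y = 8.9 cm, Ī = 292.933 cm⁴.
Top plate: 6 × 2.6, A = 15.6 cm², y = 16.7 cm, Ī = 8.788 cm⁴.
Centroid: ȳ = ΣA·y / ΣA = 7.14615 cm.
Transfer each piece to the horizontal centroidal axis using Ī + A·d² with d = y − 7.14615:
  bottom plate: d = -5.94615 cm → contributes +1118.11 cm⁴
  web plate: d = 1.75385 cm → contributes +356.914 cm⁴
  top plate: d = 9.55385 cm → contributes +1432.69 cm⁴
Total I = 2907.71 cm⁴.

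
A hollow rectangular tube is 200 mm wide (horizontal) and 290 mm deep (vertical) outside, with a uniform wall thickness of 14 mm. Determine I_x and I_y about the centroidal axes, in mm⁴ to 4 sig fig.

Split into non-overlapping primitives; take the origin at the lower-left of the bounding box.
Outer rectangle: 200 × 290, A = 58 000 mm², y = 145 mm, Ī = 406 483 333 mm⁴.
Inner void (subtracted): 172 × 262, A = 45 064 mm², y = 145 mm, Ī = 257 781 101 mm⁴.
By symmetry the centroid is at mid-height, ȳ = 145 mm.
All pieces are centred on the centroidal x-axis, so I = ΣĪ (holes subtracted) = 148 702 232 mm⁴.
Repeating about the centroidal y-axis gives I_y = 82 235 552 mm⁴.

I_x ≈ 1.487 × 10⁸ mm⁴, I_y ≈ 8.224 × 10⁷ mm⁴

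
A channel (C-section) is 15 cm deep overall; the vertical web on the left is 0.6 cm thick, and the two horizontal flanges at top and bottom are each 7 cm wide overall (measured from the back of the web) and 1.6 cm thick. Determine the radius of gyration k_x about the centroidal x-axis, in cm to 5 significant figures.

Decompose the section into non-overlapping parts with the origin at the bottom-left of its bounding rectangle.
Web: 0.6 × 15, A = 9 cm², y = 7.5 cm, Ī = 168.75 cm⁴.
Top flange (beyond web): 6.4 × 1.6, A = 10.24 cm², y = 14.2 cm, Ī = 2.184533 cm⁴.
Bottom flange (beyond web): 6.4 × 1.6, A = 10.24 cm², y = 0.8 cm, Ī = 2.184533 cm⁴.
By symmetry the centroid is at mid-height, ȳ = 7.5 cm.
Transfer each piece to the centroidal x-axis using Ī + A·d² with d = y − 7.5:
  web: d = 0 cm → contributes +168.75 cm⁴
  top flange (beyond web): d = 6.7 cm → contributes +461.8581 cm⁴
  bottom flange (beyond web): d = -6.7 cm → contributes +461.8581 cm⁴
Total I = 1092.466 cm⁴.
Radius of gyration: k = √(I/A) = √(1092.466 / 29.48) = 6.087518 cm.

k_x ≈ 6.0875 cm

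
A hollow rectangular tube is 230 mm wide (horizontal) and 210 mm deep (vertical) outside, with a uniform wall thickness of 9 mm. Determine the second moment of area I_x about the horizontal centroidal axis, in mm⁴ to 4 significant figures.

I_x ≈ 5.246 × 10⁷ mm⁴

Break the section into simple shapes (no overlaps), measuring from the bottom-left corner of the bounding box.
Outer rectangle: 230 × 210, A = 48 300 mm², y = 105 mm, Ī = 177 502 500 mm⁴.
Inner void (subtracted): 212 × 192, A = 40 704 mm², y = 105 mm, Ī = 125 042 688 mm⁴.
By symmetry the centroid is at mid-height, ȳ = 105 mm.
All pieces are centred on the horizontal centroidal axis, so I = ΣĪ (holes subtracted) = 52 459 812 mm⁴.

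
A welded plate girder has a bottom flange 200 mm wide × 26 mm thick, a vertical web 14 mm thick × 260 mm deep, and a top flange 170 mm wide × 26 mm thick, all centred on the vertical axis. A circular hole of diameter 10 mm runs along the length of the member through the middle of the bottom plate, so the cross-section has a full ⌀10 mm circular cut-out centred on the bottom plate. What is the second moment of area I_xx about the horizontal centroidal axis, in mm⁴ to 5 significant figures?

I_xx ≈ 2.1540 × 10⁸ mm⁴

Decompose the section into non-overlapping parts with the origin at the bottom-left of its bounding rectangle.
Bottom plate: 200 × 26, A = 5 200 mm², y = 13 mm, Ī = 292933.3 mm⁴.
Web plate: 14 × 260, A = 3 640 mm², y = 156 mm, Ī = 20 505 333 mm⁴.
Top plate: 170 × 26, A = 4 420 mm², y = 299 mm, Ī = 248993.3 mm⁴.
Hole (subtracted): ⌀10, A = 78.53982 mm², y = 13 mm, Ī = 490.8739 mm⁴.
Centroid: ȳ = ΣA·y / ΣA = 148.3902 mm.
Transfer each piece to the horizontal centroidal axis using Ī + A·d² with d = y − 148.3902:
  bottom plate: d = -135.3902 mm → contributes +95 611 509 mm⁴
  web plate: d = 7.60984 mm → contributes +20 716 125 mm⁴
  top plate: d = 150.6098 mm → contributes +100 509 285 mm⁴
  hole: d = -135.3902 mm → contributes −1 440 165 mm⁴
Total I = 215 396 754 mm⁴.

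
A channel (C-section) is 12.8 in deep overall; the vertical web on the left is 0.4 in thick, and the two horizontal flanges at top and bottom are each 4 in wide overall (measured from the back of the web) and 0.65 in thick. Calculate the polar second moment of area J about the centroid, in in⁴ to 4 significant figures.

J ≈ 257.7 in⁴

Treat the section as a set of non-overlapping primitives; coordinates are from the bounding-box lower-left.
Web: 0.4 × 12.8, A = 5.12 in², y = 6.4 in, Ī = 69.9051 in⁴.
Top flange (beyond web): 3.6 × 0.65, A = 2.34 in², y = 12.475 in, Ī = 0.0823875 in⁴.
Bottom flange (beyond web): 3.6 × 0.65, A = 2.34 in², y = 0.325 in, Ī = 0.0823875 in⁴.
By symmetry the centroid is at mid-height, ȳ = 6.4 in.
Transfer each piece to the centroidal x-axis using Ī + A·d² with d = y − 6.4:
  web: d = 0 in → contributes +69.9051 in⁴
  top flange (beyond web): d = 6.075 in → contributes +86.4416 in⁴
  bottom flange (beyond web): d = -6.075 in → contributes +86.4416 in⁴
Total I = 242.788 in⁴.
For the y-axis: x̄ = 1.1551 in.
Repeating about the centroidal y-axis gives I_y = 14.9029 in⁴.
Polar second moment: J = I_x + I_y = 257.691 in⁴.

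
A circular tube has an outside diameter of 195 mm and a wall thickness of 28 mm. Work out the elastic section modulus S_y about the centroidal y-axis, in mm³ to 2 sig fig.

S_y ≈ 5.4 × 10⁵ mm³

Decompose the section into non-overlapping parts with the origin at the bottom-left of its bounding rectangle.
Outer circle: ⌀195, A = 29 865 mm², x = 97.5 mm, Ī = 70 975 481 mm⁴.
Bore (subtracted): ⌀139, A = 15 175 mm², x = 97.5 mm, Ī = 18 324 372 mm⁴.
By symmetry the centroid is at mid-width, x̄ = 97.5 mm.
All pieces are centred on the centroidal y-axis, so I = ΣĪ (holes subtracted) = 52 651 109 mm⁴.
Extreme fibre distance c = 97.5 mm; S = I/c = 540 011 mm³.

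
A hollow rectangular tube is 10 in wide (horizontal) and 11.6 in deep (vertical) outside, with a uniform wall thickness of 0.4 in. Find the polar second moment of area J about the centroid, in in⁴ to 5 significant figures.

J ≈ 600.81 in⁴

Treat the section as a set of non-overlapping primitives; coordinates are from the bounding-box lower-left.
Outer rectangle: 10 × 11.6, A = 116 in², y = 5.8 in, Ī = 1300.747 in⁴.
Inner void (subtracted): 9.2 × 10.8, A = 99.36 in², y = 5.8 in, Ī = 965.7792 in⁴.
By symmetry the centroid is at mid-height, ȳ = 5.8 in.
All pieces are centred on the centroidal x-axis, so I = ΣĪ (holes subtracted) = 334.9675 in⁴.
Repeating about the centroidal y-axis gives I_y = 265.8475 in⁴.
Polar second moment: J = I_x + I_y = 600.8149 in⁴.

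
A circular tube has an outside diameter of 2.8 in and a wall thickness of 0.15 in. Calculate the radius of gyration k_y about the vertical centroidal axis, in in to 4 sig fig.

Treat the section as a set of non-overlapping primitives; coordinates are from the bounding-box lower-left.
Outer circle: ⌀2.8, A = 6.15752 in², x = 1.4 in, Ī = 3.01719 in⁴.
Bore (subtracted): ⌀2.5, A = 4.90874 in², x = 1.4 in, Ī = 1.91748 in⁴.
By symmetry the centroid is at mid-width, x̄ = 1.4 in.
All pieces are centred on the vertical centroidal axis, so I = ΣĪ (holes subtracted) = 1.09971 in⁴.
Radius of gyration: k = √(I/A) = √(1.09971 / 1.24878) = 0.938416 in.

k_y ≈ 0.9384 in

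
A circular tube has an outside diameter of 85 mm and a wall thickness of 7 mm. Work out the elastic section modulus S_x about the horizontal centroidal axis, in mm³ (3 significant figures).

Decompose the section into non-overlapping parts with the origin at the bottom-left of its bounding rectangle.
Outer circle: ⌀85, A = 5674.5 mm², y = 42.5 mm, Ī = 2 562 392 mm⁴.
Bore (subtracted): ⌀71, A = 3959.2 mm², y = 42.5 mm, Ī = 1 247 393 mm⁴.
By symmetry the centroid is at mid-height, ȳ = 42.5 mm.
All pieces are centred on the horizontal centroidal axis, so I = ΣĪ (holes subtracted) = 1 314 999 mm⁴.
Extreme fibre distance c = 42.5 mm; S = I/c = 30 941 mm³.

S_x ≈ 3.09 × 10⁴ mm³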